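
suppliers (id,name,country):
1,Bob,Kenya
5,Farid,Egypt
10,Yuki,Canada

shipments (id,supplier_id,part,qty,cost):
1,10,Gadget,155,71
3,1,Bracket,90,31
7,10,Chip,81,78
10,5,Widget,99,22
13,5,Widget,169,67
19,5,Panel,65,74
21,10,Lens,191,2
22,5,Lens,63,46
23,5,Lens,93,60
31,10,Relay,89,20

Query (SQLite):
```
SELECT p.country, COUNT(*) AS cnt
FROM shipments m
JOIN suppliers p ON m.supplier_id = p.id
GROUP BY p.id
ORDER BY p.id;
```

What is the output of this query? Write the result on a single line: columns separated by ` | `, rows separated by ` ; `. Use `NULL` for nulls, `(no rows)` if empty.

Join each shipments row to its suppliers via supplier_id.
Group joined rows by suppliers.id; compute COUNT(*) per group.
  1: ids {3} → COUNT(*)=1
  5: ids {10, 13, 19, 22, 23} → COUNT(*)=5
  10: ids {1, 7, 21, 31} → COUNT(*)=4

Kenya | 1 ; Egypt | 5 ; Canada | 4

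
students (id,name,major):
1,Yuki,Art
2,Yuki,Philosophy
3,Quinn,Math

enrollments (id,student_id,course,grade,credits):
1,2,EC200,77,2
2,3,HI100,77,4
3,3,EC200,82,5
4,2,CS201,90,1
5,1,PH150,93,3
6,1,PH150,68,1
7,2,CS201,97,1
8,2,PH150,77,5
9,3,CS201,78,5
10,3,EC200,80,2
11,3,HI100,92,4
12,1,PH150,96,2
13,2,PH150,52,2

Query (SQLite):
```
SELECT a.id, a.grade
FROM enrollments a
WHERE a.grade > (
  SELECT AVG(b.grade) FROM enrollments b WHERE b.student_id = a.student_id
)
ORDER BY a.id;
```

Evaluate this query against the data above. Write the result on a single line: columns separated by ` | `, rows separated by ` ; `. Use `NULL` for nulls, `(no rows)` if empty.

3 | 82 ; 4 | 90 ; 5 | 93 ; 7 | 97 ; 11 | 92 ; 12 | 96

For each enrollments row a, compute AVG(grade) over rows sharing a.student_id.
Keep row a if a.grade > that per-group AVG.
  student_id=1: AVG(grade) = 85.666667
  student_id=2: AVG(grade) = 78.6
  student_id=3: AVG(grade) = 81.8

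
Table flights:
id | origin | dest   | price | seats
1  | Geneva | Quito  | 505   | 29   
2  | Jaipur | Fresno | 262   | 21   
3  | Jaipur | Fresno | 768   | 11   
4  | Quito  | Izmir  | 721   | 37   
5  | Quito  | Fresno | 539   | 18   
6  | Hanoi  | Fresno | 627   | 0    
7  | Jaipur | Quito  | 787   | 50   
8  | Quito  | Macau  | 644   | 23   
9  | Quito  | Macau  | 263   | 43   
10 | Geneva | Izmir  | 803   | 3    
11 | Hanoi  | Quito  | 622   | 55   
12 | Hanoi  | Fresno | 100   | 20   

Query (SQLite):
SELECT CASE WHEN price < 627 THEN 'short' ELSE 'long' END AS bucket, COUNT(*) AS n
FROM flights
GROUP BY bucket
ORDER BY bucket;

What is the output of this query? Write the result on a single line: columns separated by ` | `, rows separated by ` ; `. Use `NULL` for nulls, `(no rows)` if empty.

Bucket rows by price < 627 → 'short' else 'long'; count each bucket.

long | 6 ; short | 6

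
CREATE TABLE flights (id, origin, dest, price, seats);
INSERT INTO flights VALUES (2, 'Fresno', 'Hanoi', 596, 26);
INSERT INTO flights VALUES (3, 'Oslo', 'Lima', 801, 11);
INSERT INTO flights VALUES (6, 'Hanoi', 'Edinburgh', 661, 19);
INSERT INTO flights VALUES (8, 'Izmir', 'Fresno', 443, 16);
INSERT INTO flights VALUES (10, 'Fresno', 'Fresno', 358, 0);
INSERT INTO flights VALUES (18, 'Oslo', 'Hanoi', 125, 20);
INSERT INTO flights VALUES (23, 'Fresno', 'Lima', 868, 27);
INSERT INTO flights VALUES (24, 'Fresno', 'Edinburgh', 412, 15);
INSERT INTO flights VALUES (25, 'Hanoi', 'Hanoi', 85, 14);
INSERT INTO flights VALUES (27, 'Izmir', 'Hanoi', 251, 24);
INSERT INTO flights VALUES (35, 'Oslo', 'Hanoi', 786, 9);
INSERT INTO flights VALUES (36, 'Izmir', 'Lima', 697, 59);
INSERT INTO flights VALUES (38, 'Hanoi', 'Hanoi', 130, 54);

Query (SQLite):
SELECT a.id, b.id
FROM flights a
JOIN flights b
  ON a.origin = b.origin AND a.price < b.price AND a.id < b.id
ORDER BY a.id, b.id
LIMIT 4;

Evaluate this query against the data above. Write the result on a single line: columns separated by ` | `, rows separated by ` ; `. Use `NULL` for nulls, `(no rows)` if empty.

2 | 23 ; 8 | 36 ; 10 | 23 ; 10 | 24

Pairs (a,b) with same origin, a.price < b.price, a.id < b.id.
origin groups: Fresno:{2,10,23,24} Hanoi:{6,25,38} Izmir:{8,27,36} Oslo:{3,18,35}
Ordered by (a.id, b.id); first 4.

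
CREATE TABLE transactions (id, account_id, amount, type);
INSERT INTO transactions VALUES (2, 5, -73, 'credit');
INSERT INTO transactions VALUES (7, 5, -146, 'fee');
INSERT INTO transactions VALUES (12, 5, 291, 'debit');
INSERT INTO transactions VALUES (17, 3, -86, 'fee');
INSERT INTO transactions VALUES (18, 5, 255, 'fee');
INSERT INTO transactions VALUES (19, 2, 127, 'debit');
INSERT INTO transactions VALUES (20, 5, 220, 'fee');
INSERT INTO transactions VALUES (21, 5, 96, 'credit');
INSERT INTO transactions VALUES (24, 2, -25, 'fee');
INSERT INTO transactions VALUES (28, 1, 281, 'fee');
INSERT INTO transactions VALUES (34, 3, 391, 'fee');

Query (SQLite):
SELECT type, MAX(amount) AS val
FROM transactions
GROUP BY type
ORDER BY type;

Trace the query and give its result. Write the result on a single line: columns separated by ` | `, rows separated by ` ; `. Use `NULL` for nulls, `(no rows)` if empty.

Partition transactions by type; compute MAX(amount) within each group.
  credit: ids {2, 21} → MAX(amount)=96
  debit: ids {12, 19} → MAX(amount)=291
  fee: ids {7, 17, 18, 20, 24, 28, 34} → MAX(amount)=391

credit | 96 ; debit | 291 ; fee | 391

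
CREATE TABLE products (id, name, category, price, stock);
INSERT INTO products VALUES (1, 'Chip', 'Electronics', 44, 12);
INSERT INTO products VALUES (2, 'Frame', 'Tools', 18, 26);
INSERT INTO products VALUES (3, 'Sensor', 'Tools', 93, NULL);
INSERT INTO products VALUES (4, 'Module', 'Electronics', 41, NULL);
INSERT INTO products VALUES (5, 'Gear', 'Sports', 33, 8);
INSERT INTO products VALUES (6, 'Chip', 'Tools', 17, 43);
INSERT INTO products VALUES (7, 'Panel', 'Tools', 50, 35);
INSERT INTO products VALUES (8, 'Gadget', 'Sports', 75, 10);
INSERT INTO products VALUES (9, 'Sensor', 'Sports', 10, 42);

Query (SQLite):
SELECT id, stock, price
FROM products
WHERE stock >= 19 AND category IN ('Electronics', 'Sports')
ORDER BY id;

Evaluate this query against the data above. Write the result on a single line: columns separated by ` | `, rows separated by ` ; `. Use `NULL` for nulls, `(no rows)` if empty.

stock >= 19: ids {2, 6, 7, 9}
category IN ('Electronics', 'Sports'): ids {1, 4, 5, 8, 9}
Combine with AND.

9 | 42 | 10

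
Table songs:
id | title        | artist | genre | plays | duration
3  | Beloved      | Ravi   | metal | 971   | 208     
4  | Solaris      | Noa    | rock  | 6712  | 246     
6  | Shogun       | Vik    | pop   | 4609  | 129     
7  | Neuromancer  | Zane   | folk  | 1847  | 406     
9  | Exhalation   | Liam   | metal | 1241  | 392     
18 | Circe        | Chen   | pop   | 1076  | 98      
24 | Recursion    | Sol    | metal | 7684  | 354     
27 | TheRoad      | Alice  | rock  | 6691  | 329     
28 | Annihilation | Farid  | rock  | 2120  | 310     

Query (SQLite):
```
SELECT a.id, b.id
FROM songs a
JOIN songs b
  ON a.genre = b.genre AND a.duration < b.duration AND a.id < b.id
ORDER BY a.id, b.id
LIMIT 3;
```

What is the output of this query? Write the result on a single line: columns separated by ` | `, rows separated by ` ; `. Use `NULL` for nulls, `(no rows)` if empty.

Pairs (a,b) with same genre, a.duration < b.duration, a.id < b.id.
genre groups: folk:{7} metal:{3,9,24} pop:{6,18} rock:{4,27,28}
Ordered by (a.id, b.id); first 3.

3 | 9 ; 3 | 24 ; 4 | 27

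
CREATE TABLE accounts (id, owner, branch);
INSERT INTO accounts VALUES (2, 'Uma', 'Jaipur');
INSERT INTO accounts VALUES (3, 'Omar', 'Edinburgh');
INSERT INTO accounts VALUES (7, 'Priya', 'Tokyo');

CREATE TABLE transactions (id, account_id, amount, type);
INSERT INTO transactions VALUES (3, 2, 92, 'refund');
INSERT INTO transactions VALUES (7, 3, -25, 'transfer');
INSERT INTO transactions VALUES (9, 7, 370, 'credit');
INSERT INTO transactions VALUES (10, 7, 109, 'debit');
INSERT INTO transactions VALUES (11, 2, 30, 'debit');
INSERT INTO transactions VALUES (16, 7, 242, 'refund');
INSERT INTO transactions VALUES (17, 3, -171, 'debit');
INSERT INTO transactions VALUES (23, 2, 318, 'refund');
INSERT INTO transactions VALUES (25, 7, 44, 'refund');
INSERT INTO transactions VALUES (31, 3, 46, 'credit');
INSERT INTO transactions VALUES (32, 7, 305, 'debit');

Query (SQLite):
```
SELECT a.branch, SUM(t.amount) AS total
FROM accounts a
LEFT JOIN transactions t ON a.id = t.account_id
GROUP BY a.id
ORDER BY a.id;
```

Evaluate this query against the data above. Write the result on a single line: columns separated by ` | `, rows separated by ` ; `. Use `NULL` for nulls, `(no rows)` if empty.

LEFT JOIN keeps every accounts row; unmatched ones get NULL for transactions columns.
Group by accounts.id and compute SUM(t.amount). SUM over an all-NULL group is NULL.
  2: ids {3, 11, 23} → SUM(t.amount)=440
  3: ids {7, 17, 31} → SUM(t.amount)=-150
  7: ids {9, 10, 16, 25, 32} → SUM(t.amount)=1070

Jaipur | 440 ; Edinburgh | -150 ; Tokyo | 1070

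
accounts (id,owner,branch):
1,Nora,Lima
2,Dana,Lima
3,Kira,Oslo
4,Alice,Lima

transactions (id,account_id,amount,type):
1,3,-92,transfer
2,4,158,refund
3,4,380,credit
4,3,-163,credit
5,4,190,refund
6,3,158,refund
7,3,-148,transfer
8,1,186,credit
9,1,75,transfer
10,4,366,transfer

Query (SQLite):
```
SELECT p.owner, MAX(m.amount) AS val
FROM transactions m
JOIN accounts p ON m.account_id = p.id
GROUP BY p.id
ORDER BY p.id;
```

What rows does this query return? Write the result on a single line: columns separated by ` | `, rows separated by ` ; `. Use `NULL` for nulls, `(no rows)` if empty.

Nora | 186 ; Kira | 158 ; Alice | 380

Join each transactions row to its accounts via account_id.
Group joined rows by accounts.id; compute MAX(m.amount) per group.
  1: ids {8, 9} → MAX(m.amount)=186
  3: ids {1, 4, 6, 7} → MAX(m.amount)=158
  4: ids {2, 3, 5, 10} → MAX(m.amount)=380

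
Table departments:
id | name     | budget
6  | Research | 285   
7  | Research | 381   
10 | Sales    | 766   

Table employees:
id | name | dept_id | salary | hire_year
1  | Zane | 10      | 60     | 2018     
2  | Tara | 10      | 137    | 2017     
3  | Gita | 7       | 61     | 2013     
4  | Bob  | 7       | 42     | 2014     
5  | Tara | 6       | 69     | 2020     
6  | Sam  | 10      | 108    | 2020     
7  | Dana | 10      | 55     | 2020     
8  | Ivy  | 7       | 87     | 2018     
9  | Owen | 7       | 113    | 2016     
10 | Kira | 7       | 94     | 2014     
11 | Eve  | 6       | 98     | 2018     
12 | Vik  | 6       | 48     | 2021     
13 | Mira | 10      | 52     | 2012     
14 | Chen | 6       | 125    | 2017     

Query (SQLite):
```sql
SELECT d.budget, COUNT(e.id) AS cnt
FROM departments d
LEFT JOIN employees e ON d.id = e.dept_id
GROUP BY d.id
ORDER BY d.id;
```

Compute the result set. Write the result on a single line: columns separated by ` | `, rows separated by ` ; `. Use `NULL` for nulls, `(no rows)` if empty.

LEFT JOIN keeps every departments row; unmatched ones get NULL for employees columns.
Group by departments.id and compute COUNT(e.id). COUNT(col) of an all-NULL group is 0.
  6: ids {5, 11, 12, 14} → COUNT(e.id)=4
  7: ids {3, 4, 8, 9, 10} → COUNT(e.id)=5
  10: ids {1, 2, 6, 7, 13} → COUNT(e.id)=5

285 | 4 ; 381 | 5 ; 766 | 5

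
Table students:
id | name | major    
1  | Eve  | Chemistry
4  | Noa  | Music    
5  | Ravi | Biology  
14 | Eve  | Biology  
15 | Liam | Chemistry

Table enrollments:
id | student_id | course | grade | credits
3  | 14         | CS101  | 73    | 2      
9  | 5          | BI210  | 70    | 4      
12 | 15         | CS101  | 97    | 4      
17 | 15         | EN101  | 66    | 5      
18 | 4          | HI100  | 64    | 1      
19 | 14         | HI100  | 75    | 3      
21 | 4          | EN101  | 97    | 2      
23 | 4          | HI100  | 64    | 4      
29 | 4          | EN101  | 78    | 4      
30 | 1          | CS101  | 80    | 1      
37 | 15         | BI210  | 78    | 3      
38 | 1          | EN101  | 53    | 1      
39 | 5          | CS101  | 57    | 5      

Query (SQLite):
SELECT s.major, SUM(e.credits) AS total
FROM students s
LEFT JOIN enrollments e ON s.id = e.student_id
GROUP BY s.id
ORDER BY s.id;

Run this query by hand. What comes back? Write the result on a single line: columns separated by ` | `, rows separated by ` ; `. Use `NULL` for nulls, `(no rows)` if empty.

LEFT JOIN keeps every students row; unmatched ones get NULL for enrollments columns.
Group by students.id and compute SUM(e.credits). SUM over an all-NULL group is NULL.
  1: ids {30, 38} → SUM(e.credits)=2
  4: ids {18, 21, 23, 29} → SUM(e.credits)=11
  5: ids {9, 39} → SUM(e.credits)=9
  14: ids {3, 19} → SUM(e.credits)=5
  15: ids {12, 17, 37} → SUM(e.credits)=12

Chemistry | 2 ; Music | 11 ; Biology | 9 ; Biology | 5 ; Chemistry | 12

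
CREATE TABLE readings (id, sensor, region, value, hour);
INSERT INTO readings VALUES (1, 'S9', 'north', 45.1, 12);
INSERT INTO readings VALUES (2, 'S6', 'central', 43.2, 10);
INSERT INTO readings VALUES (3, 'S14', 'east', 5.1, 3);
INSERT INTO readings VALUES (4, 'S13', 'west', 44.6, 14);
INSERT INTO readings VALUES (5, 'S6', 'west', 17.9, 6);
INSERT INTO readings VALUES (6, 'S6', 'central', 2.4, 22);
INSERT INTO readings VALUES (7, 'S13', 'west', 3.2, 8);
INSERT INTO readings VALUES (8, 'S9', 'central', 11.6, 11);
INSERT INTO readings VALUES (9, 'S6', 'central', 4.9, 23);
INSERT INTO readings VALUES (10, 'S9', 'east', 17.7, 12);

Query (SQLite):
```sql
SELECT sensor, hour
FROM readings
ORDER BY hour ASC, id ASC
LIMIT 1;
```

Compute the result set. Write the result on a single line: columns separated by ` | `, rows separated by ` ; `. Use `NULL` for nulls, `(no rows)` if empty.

S14 | 3

Sort by hour asc, tiebreak id asc: (3, id=3), (6, id=5), (8, id=7), (10, id=2) …. Take first 1.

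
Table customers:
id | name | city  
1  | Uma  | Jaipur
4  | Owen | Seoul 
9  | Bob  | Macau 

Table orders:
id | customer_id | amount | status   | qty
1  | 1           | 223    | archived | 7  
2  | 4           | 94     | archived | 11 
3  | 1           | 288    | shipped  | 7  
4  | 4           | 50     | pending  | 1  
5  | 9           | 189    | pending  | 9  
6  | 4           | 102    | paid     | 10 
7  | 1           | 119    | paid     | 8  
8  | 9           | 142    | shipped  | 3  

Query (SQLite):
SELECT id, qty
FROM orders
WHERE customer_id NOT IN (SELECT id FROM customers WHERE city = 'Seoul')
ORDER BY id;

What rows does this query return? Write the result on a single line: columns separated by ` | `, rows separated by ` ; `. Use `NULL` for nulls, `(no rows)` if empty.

1 | 7 ; 3 | 7 ; 5 | 9 ; 7 | 8 ; 8 | 3

Inner query: customers.id where city = 'Seoul'.
Outer: keep orders rows whose customer_id is not in that set.
Inner query → {4}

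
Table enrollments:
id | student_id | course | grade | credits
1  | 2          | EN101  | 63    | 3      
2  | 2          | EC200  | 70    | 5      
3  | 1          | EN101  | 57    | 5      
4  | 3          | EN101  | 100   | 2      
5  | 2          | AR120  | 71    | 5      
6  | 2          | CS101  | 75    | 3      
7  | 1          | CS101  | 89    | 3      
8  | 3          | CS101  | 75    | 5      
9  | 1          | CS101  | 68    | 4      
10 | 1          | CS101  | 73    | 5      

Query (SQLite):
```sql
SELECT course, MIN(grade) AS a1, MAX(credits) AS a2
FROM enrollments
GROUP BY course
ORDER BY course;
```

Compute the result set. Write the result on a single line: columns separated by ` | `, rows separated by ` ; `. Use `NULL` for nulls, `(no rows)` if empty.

AR120 | 71 | 5 ; CS101 | 68 | 5 ; EC200 | 70 | 5 ; EN101 | 57 | 5

Group enrollments by course.
Per group compute: MIN(grade), MAX(credits).
  AR120: ids {5} → MIN(grade)=71, MAX(credits)=5
  CS101: ids {6, 7, 8, 9, 10} → MIN(grade)=68, MAX(credits)=5
  EC200: ids {2} → MIN(grade)=70, MAX(credits)=5
  EN101: ids {1, 3, 4} → MIN(grade)=57, MAX(credits)=5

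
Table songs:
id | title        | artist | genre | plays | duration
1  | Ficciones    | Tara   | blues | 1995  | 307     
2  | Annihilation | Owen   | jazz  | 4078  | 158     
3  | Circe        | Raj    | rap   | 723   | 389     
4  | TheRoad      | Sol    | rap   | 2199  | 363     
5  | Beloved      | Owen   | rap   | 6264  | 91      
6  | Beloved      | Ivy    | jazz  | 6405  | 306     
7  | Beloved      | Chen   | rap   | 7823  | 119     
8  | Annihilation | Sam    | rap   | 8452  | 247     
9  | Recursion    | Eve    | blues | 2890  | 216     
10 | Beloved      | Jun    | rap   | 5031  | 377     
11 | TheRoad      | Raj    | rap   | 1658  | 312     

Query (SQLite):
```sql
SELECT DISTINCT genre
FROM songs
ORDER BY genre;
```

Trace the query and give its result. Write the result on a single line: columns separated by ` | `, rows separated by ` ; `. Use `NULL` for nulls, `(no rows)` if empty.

blues ; jazz ; rap

Collect distinct genre values from songs.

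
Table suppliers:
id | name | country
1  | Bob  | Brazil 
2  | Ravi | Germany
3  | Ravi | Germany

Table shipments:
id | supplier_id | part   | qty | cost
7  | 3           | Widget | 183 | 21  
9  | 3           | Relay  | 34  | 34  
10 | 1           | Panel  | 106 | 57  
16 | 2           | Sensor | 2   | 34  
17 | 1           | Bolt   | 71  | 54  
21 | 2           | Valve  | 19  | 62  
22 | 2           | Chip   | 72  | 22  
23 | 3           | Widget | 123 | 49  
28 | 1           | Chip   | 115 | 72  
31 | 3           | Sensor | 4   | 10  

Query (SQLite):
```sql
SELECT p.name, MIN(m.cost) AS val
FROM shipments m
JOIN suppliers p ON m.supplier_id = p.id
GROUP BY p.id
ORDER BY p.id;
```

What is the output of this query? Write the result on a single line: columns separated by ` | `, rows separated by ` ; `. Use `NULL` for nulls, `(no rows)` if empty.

Join each shipments row to its suppliers via supplier_id.
Group joined rows by suppliers.id; compute MIN(m.cost) per group.
  1: ids {10, 17, 28} → MIN(m.cost)=54
  2: ids {16, 21, 22} → MIN(m.cost)=22
  3: ids {7, 9, 23, 31} → MIN(m.cost)=10

Bob | 54 ; Ravi | 22 ; Ravi | 10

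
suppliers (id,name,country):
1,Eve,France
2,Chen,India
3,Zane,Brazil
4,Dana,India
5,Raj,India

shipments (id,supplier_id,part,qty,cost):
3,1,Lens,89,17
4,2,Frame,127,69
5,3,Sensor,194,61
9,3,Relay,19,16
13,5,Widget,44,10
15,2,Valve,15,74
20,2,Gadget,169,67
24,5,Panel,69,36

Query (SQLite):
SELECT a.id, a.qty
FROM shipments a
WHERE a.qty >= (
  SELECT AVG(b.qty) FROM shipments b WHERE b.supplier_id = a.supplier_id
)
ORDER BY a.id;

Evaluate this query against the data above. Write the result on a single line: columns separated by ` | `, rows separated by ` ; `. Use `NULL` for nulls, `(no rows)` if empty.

3 | 89 ; 4 | 127 ; 5 | 194 ; 20 | 169 ; 24 | 69

For each shipments row a, compute AVG(qty) over rows sharing a.supplier_id.
Keep row a if a.qty >= that per-group AVG.
  supplier_id=1: AVG(qty) = 89.0
  supplier_id=2: AVG(qty) = 103.666667
  supplier_id=3: AVG(qty) = 106.5
  supplier_id=5: AVG(qty) = 56.5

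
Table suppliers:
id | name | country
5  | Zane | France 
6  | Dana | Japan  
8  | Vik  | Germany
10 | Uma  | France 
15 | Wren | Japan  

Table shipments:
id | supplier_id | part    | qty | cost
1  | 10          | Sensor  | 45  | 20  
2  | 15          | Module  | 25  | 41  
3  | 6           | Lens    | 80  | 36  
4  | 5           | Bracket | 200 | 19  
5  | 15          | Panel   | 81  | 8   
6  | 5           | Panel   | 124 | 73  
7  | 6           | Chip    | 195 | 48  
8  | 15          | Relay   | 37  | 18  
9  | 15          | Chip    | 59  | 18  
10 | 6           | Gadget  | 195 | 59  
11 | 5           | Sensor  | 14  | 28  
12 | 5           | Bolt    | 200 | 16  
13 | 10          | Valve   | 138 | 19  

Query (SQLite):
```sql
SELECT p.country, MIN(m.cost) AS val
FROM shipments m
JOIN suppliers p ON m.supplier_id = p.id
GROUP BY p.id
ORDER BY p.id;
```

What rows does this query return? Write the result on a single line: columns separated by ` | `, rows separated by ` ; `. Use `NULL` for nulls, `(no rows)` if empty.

Join each shipments row to its suppliers via supplier_id.
Group joined rows by suppliers.id; compute MIN(m.cost) per group.
  5: ids {4, 6, 11, 12} → MIN(m.cost)=16
  6: ids {3, 7, 10} → MIN(m.cost)=36
  10: ids {1, 13} → MIN(m.cost)=19
  15: ids {2, 5, 8, 9} → MIN(m.cost)=8

France | 16 ; Japan | 36 ; France | 19 ; Japan | 8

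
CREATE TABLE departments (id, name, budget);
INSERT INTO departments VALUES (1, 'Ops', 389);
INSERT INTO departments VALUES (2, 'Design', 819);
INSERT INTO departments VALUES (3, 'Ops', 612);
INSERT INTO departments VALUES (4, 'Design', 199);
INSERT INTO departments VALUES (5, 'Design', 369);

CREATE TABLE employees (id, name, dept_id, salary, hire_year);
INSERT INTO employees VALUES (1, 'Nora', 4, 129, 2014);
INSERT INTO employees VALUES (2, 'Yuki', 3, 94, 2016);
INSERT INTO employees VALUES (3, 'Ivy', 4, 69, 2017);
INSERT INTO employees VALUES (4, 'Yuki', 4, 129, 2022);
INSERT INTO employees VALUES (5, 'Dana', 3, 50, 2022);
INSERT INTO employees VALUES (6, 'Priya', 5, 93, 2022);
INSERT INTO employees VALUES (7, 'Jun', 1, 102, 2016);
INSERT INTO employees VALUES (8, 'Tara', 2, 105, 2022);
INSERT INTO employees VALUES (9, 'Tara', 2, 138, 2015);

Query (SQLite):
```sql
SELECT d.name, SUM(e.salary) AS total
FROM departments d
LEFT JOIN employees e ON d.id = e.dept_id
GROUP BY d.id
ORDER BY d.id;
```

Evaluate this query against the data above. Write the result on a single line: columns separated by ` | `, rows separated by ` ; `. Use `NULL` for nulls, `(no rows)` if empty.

Ops | 102 ; Design | 243 ; Ops | 144 ; Design | 327 ; Design | 93

LEFT JOIN keeps every departments row; unmatched ones get NULL for employees columns.
Group by departments.id and compute SUM(e.salary). SUM over an all-NULL group is NULL.
  1: ids {7} → SUM(e.salary)=102
  2: ids {8, 9} → SUM(e.salary)=243
  3: ids {2, 5} → SUM(e.salary)=144
  4: ids {1, 3, 4} → SUM(e.salary)=327
  5: ids {6} → SUM(e.salary)=93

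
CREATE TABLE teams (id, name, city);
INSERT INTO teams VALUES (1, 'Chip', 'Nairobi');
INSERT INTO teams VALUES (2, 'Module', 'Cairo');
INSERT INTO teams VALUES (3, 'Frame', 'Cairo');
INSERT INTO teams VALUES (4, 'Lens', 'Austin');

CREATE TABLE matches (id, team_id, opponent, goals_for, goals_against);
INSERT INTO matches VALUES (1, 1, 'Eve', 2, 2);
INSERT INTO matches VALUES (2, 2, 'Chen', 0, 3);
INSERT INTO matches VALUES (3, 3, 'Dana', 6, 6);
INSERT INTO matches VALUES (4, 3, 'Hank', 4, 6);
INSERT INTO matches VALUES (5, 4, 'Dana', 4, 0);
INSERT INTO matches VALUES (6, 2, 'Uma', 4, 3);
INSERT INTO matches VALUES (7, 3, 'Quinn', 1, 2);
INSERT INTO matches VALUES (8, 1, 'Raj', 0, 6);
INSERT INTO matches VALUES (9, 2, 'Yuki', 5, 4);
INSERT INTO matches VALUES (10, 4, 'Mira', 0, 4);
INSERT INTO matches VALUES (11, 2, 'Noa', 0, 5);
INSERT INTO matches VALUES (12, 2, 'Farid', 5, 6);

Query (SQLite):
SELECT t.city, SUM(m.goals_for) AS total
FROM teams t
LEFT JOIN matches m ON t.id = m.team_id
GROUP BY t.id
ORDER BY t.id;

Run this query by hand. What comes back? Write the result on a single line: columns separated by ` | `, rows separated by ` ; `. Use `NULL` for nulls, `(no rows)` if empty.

LEFT JOIN keeps every teams row; unmatched ones get NULL for matches columns.
Group by teams.id and compute SUM(m.goals_for). SUM over an all-NULL group is NULL.
  1: ids {1, 8} → SUM(m.goals_for)=2
  2: ids {2, 6, 9, 11, 12} → SUM(m.goals_for)=14
  3: ids {3, 4, 7} → SUM(m.goals_for)=11
  4: ids {5, 10} → SUM(m.goals_for)=4

Nairobi | 2 ; Cairo | 14 ; Cairo | 11 ; Austin | 4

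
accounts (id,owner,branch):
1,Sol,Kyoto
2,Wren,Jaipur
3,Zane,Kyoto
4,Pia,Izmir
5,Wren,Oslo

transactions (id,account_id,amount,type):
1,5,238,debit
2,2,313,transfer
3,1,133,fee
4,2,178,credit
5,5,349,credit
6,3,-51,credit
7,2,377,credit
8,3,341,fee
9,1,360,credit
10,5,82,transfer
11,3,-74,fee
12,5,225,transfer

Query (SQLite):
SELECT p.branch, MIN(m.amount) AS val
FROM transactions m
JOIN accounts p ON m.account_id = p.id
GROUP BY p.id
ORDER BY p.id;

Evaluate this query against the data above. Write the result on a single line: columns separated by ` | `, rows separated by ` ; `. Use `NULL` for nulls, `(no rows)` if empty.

Kyoto | 133 ; Jaipur | 178 ; Kyoto | -74 ; Oslo | 82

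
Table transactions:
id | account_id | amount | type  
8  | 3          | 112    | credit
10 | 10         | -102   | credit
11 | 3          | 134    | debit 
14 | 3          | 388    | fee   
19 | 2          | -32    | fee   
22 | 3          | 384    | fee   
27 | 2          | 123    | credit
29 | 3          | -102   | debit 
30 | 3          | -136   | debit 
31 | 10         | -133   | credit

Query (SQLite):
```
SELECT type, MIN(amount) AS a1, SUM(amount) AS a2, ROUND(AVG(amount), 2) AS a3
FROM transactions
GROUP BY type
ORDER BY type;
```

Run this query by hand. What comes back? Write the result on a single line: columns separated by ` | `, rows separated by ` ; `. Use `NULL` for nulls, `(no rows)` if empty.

Group transactions by type.
Per group compute: MIN(amount), SUM(amount), ROUND(AVG(amount), 2).
  credit: ids {8, 10, 27, 31} → MIN(amount)=-133, SUM(amount)=0, ROUND(AVG(amount), 2)=0
  debit: ids {11, 29, 30} → MIN(amount)=-136, SUM(amount)=-104, ROUND(AVG(amount), 2)=-34.67
  fee: ids {14, 19, 22} → MIN(amount)=-32, SUM(amount)=740, ROUND(AVG(amount), 2)=246.67

credit | -133 | 0 | 0 ; debit | -136 | -104 | -34.67 ; fee | -32 | 740 | 246.67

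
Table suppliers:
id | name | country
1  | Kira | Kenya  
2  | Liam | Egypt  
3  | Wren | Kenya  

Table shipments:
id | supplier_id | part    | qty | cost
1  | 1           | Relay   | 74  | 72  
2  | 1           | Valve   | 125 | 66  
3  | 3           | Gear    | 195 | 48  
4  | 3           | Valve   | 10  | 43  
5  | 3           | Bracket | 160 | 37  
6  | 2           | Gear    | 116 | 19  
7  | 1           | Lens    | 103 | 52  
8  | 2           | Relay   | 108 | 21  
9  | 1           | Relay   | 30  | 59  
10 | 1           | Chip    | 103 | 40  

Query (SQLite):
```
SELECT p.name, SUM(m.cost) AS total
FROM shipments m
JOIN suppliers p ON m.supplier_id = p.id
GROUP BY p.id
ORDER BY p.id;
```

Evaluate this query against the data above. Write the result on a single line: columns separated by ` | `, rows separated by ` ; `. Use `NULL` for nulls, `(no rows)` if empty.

Join each shipments row to its suppliers via supplier_id.
Group joined rows by suppliers.id; compute SUM(m.cost) per group.
  1: ids {1, 2, 7, 9, 10} → SUM(m.cost)=289
  2: ids {6, 8} → SUM(m.cost)=40
  3: ids {3, 4, 5} → SUM(m.cost)=128

Kira | 289 ; Liam | 40 ; Wren | 128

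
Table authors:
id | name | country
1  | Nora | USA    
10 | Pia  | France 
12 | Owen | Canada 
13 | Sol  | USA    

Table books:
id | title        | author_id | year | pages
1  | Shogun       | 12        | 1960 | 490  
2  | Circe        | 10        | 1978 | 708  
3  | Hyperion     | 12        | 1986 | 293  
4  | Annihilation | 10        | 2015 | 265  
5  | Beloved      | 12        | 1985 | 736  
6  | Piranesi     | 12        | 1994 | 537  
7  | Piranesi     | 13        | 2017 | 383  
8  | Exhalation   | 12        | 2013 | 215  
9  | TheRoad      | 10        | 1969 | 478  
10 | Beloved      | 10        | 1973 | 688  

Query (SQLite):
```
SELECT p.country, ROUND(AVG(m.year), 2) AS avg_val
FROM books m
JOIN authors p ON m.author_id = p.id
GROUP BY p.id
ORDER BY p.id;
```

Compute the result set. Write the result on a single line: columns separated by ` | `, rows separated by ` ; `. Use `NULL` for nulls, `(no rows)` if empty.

Join each books row to its authors via author_id.
Group joined rows by authors.id; compute ROUND(AVG(m.year), 2) per group.
  10: ids {2, 4, 9, 10} → ROUND(AVG(m.year), 2)=1983.75
  12: ids {1, 3, 5, 6, 8} → ROUND(AVG(m.year), 2)=1987.6
  13: ids {7} → ROUND(AVG(m.year), 2)=2017

France | 1983.75 ; Canada | 1987.6 ; USA | 2017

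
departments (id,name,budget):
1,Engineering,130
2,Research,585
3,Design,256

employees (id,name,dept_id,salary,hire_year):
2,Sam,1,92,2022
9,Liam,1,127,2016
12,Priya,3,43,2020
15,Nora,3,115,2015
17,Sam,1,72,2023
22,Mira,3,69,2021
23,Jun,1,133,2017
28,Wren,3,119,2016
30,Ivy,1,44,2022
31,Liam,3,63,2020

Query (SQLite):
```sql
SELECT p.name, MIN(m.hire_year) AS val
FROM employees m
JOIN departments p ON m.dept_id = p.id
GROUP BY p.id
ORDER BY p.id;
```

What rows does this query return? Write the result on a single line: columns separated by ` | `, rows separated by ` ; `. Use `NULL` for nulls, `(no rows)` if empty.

Engineering | 2016 ; Design | 2015

Join each employees row to its departments via dept_id.
Group joined rows by departments.id; compute MIN(m.hire_year) per group.
  1: ids {2, 9, 17, 23, 30} → MIN(m.hire_year)=2016
  3: ids {12, 15, 22, 28, 31} → MIN(m.hire_year)=2015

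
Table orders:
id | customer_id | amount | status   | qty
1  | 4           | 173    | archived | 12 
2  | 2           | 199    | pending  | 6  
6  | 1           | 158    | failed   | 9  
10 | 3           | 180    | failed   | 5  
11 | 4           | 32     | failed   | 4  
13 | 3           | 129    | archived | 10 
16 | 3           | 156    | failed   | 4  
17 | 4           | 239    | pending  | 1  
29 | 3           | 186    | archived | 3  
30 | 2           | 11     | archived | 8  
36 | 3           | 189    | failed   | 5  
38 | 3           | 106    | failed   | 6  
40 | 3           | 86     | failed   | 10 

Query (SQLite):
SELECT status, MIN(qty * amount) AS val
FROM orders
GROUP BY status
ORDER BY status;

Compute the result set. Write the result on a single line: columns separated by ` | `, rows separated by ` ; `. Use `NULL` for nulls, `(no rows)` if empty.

archived | 88 ; failed | 128 ; pending | 239

For each row compute qty * amount.
Group by status; take MIN of the expression per group.
  archived: ids {1, 13, 29, 30} → MIN(qty * amount)=88
  failed: ids {6, 10, 11, 16, 36, 38, 40} → MIN(qty * amount)=128
  pending: ids {2, 17} → MIN(qty * amount)=239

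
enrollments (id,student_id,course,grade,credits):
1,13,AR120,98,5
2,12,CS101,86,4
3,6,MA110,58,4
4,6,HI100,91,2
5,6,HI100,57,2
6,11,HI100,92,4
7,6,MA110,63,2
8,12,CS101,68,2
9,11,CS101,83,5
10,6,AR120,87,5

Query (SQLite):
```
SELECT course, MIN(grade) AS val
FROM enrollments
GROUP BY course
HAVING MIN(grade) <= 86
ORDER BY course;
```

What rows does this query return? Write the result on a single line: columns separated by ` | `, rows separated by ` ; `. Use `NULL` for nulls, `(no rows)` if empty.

Partition enrollments by course; compute MIN(grade) within each group.
HAVING: keep groups where MIN(grade) <= 86.
  AR120: ids {1, 10} → MIN(grade)=87
  CS101: ids {2, 8, 9} → MIN(grade)=68
  HI100: ids {4, 5, 6} → MIN(grade)=57
  MA110: ids {3, 7} → MIN(grade)=58

CS101 | 68 ; HI100 | 57 ; MA110 | 58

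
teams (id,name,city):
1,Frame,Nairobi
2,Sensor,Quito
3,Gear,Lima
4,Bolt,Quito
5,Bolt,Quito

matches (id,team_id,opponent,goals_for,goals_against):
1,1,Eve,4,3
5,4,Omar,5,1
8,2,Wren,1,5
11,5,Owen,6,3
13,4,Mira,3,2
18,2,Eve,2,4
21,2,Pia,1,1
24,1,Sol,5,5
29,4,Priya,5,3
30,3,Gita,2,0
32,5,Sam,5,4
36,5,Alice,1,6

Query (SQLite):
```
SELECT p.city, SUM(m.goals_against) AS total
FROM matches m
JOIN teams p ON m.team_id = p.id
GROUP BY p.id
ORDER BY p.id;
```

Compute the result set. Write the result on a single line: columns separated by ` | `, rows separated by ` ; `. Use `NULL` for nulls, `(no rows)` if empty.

Nairobi | 8 ; Quito | 10 ; Lima | 0 ; Quito | 6 ; Quito | 13

Join each matches row to its teams via team_id.
Group joined rows by teams.id; compute SUM(m.goals_against) per group.
  1: ids {1, 24} → SUM(m.goals_against)=8
  2: ids {8, 18, 21} → SUM(m.goals_against)=10
  3: ids {30} → SUM(m.goals_against)=0
  4: ids {5, 13, 29} → SUM(m.goals_against)=6
  5: ids {11, 32, 36} → SUM(m.goals_against)=13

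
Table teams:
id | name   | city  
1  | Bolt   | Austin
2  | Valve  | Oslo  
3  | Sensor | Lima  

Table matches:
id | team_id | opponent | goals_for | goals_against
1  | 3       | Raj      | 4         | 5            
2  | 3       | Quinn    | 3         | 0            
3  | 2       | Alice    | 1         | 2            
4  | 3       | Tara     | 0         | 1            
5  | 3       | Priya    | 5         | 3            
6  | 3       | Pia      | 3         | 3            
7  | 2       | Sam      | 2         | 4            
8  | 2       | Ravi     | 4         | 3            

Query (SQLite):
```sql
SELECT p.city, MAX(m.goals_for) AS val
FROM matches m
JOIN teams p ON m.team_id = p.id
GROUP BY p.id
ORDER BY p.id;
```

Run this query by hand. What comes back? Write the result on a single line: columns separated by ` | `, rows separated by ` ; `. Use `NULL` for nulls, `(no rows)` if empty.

Join each matches row to its teams via team_id.
Group joined rows by teams.id; compute MAX(m.goals_for) per group.
  2: ids {3, 7, 8} → MAX(m.goals_for)=4
  3: ids {1, 2, 4, 5, 6} → MAX(m.goals_for)=5

Oslo | 4 ; Lima | 5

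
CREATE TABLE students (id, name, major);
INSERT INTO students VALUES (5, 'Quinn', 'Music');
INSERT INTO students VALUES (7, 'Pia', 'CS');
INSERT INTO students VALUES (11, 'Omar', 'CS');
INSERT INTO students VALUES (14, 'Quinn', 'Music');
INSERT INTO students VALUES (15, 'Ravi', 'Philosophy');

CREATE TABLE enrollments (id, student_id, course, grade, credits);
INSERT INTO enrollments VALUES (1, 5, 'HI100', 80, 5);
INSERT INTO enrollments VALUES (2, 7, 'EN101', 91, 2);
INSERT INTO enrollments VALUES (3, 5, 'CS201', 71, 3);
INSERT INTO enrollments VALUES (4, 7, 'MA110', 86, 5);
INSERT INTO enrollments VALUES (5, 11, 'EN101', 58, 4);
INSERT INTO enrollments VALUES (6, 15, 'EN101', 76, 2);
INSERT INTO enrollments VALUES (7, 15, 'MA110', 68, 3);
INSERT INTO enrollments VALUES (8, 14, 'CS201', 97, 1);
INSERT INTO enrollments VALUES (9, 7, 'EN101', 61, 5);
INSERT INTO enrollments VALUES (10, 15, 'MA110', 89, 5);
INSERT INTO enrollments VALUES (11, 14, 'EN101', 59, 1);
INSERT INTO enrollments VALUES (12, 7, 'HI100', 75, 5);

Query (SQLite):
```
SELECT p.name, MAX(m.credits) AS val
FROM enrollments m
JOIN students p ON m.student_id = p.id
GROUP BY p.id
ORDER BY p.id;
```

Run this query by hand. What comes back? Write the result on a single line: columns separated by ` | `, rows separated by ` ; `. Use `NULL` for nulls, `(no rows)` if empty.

Join each enrollments row to its students via student_id.
Group joined rows by students.id; compute MAX(m.credits) per group.
  5: ids {1, 3} → MAX(m.credits)=5
  7: ids {2, 4, 9, 12} → MAX(m.credits)=5
  11: ids {5} → MAX(m.credits)=4
  14: ids {8, 11} → MAX(m.credits)=1
  15: ids {6, 7, 10} → MAX(m.credits)=5

Quinn | 5 ; Pia | 5 ; Omar | 4 ; Quinn | 1 ; Ravi | 5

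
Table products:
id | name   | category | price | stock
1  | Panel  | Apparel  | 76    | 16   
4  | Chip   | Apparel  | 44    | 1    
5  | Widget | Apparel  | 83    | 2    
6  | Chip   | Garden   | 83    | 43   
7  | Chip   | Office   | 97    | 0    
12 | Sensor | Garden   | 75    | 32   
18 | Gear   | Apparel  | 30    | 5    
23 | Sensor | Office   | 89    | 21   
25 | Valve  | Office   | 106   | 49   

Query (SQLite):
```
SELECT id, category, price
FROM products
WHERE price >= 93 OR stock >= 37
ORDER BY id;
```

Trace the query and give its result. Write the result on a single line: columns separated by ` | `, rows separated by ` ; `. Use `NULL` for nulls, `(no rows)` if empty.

price >= 93: ids {7, 25}
stock >= 37: ids {6, 25}
Combine with OR.

6 | Garden | 83 ; 7 | Office | 97 ; 25 | Office | 106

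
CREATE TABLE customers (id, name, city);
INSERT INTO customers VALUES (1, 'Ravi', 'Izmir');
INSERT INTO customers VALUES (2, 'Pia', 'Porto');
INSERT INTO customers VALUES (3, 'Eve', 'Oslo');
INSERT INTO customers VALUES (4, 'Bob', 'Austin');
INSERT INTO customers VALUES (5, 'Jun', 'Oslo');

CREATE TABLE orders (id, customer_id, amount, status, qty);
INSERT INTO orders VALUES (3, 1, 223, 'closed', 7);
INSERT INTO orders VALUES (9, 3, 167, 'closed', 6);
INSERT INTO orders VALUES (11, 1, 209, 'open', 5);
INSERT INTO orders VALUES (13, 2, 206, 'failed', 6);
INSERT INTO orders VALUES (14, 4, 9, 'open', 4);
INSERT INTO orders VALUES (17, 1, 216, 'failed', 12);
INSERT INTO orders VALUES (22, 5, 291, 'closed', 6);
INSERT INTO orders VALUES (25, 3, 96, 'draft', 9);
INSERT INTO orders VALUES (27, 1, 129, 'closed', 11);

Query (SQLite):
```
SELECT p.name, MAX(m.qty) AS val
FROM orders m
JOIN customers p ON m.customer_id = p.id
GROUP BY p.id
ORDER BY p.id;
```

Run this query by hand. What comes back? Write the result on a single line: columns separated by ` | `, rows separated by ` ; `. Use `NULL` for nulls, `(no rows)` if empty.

Ravi | 12 ; Pia | 6 ; Eve | 9 ; Bob | 4 ; Jun | 6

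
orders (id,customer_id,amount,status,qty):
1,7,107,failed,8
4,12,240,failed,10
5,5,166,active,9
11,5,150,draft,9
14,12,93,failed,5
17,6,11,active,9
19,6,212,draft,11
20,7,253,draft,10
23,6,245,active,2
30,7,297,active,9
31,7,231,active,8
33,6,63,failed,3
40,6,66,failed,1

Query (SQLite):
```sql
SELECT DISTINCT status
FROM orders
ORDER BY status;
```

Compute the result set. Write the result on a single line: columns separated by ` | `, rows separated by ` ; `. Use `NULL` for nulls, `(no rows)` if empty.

Collect distinct status values from orders.

active ; draft ; failed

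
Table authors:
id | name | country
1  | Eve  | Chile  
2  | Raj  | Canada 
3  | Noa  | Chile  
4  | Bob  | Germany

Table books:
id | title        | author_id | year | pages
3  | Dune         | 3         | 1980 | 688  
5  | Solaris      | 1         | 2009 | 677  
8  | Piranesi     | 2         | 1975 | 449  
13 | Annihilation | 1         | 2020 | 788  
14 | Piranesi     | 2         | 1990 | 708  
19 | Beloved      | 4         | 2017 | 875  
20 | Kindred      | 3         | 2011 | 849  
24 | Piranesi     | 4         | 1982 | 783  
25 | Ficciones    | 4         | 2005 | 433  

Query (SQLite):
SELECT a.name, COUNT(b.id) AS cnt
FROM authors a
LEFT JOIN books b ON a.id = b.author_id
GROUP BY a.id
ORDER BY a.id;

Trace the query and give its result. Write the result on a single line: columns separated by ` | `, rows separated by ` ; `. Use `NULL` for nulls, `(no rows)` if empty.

LEFT JOIN keeps every authors row; unmatched ones get NULL for books columns.
Group by authors.id and compute COUNT(b.id). COUNT(col) of an all-NULL group is 0.
  1: ids {5, 13} → COUNT(b.id)=2
  2: ids {8, 14} → COUNT(b.id)=2
  3: ids {3, 20} → COUNT(b.id)=2
  4: ids {19, 24, 25} → COUNT(b.id)=3

Eve | 2 ; Raj | 2 ; Noa | 2 ; Bob | 3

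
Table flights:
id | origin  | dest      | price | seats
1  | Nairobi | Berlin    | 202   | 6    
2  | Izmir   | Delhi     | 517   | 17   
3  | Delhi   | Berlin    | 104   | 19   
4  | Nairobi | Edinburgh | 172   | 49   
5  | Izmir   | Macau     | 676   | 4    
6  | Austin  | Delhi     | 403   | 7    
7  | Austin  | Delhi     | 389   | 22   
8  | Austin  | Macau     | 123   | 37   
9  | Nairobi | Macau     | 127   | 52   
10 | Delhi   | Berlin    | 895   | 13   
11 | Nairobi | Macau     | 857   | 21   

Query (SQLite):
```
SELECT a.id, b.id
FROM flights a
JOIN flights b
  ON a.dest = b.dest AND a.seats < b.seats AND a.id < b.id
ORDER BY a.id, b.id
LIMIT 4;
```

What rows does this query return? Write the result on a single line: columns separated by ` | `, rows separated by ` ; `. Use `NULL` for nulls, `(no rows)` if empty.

1 | 3 ; 1 | 10 ; 2 | 7 ; 5 | 8

Pairs (a,b) with same dest, a.seats < b.seats, a.id < b.id.
dest groups: Berlin:{1,3,10} Delhi:{2,6,7} Edinburgh:{4} Macau:{5,8,9,11}
Ordered by (a.id, b.id); first 4.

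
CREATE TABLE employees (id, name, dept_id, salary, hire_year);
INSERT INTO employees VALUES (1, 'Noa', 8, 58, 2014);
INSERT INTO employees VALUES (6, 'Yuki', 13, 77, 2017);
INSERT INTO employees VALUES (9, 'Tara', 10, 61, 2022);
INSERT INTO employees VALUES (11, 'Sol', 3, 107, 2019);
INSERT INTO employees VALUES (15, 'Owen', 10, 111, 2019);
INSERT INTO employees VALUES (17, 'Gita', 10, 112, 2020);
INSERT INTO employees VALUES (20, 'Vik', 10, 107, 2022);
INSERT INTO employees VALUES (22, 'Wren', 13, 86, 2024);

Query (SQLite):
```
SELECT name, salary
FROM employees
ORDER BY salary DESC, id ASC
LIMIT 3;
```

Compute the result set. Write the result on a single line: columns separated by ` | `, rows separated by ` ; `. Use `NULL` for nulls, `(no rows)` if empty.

Sort by salary desc, tiebreak id asc: (112, id=17), (111, id=15), (107, id=11), (107, id=20), (86, id=22), (77, id=6) …. Take first 3.

Gita | 112 ; Owen | 111 ; Sol | 107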